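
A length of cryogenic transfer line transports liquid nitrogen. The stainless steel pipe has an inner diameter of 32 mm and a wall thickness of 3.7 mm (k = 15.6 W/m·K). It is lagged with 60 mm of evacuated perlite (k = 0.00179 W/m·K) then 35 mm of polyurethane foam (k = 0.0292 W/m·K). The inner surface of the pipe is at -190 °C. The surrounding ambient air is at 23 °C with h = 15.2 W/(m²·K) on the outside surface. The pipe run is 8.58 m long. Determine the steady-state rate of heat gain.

Per-layer cylindrical resistances, series-summed:
R_stainless steel pipe wall = ln(19.7/16)/(2π×15.6×8.58) = 2.474×10^-4 K/W
R_evacuated perlite = ln(79.7/19.7)/(2π×0.00179×8.58) = 14.48 K/W
R_polyurethane foam = ln(114.7/79.7)/(2π×0.0292×8.58) = 0.2313 K/W
R_outer film = 1/(h_o·2πr_oL) = 1/(15.2×2π×0.1147×8.58) = 0.01064 K/W
R_total = 14.73 K/W
Q = ΔT/R_total = 213/14.73

Q ≈ 14.5 W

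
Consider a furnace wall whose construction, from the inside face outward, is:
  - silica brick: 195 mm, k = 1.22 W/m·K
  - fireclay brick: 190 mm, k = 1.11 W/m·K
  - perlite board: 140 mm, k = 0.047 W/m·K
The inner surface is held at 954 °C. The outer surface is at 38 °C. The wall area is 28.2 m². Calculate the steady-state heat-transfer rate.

Treating each layer as a thermal resistance in series:
R_silica brick = L/(kA) = 0.195/(1.22×28.2) = 0.005668 K/W
R_fireclay brick = L/(kA) = 0.19/(1.11×28.2) = 0.00607 K/W
R_perlite board = L/(kA) = 0.14/(0.047×28.2) = 0.1056 K/W
R_total = 0.1174 K/W
Q = ΔT / R_total = 916 / 0.1174

Q ≈ 7800 W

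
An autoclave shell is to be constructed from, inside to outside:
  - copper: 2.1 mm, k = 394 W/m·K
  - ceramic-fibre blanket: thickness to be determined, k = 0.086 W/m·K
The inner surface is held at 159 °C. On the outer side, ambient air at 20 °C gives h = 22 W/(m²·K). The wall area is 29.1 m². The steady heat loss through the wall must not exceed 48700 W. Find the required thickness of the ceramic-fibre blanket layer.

Model the wall as resistances in series:
R_copper = L/(kA) = 0.0021/(394×29.1) = 1.832×10^-7 K/W
R_outer film = 1/(h_o·A) = 1/(22×29.1) = 0.001562 K/W
Sum of the known resistances R_other = 0.001562 K/W
Required total resistance R_tot = ΔT/Q_allow = 139/48700 = 0.002854 K/W
R_ceramic-fibre blanket = R_tot − R_other = 0.001292 K/W
L = R·k·A = 0.001292×0.086×29.1

L ≈ 3.23 mm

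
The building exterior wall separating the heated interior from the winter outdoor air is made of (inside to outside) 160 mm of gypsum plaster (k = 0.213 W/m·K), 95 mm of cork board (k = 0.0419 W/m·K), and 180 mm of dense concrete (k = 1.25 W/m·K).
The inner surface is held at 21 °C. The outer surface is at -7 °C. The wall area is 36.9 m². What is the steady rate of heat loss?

Treating each layer as a thermal resistance in series:
R_gypsum plaster = L/(kA) = 0.16/(0.213×36.9) = 0.02036 K/W
R_cork board = L/(kA) = 0.095/(0.0419×36.9) = 0.06144 K/W
R_dense concrete = L/(kA) = 0.18/(1.25×36.9) = 0.003902 K/W
R_total = 0.0857 K/W
Q = ΔT / R_total = 28 / 0.0857

Q ≈ 327 W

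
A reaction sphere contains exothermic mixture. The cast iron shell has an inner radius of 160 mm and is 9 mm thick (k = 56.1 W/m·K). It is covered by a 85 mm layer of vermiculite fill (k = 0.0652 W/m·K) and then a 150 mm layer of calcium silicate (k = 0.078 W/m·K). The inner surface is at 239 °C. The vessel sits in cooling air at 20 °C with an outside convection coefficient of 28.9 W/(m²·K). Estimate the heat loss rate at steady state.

Q ≈ 55.8 W

Radial (spherical) resistances in series:
R_cast iron shell = (1/0.16 − 1/0.169)/(4π×56.1) = 4.721×10^-4 K/W
R_vermiculite fill = (1/0.169 − 1/0.254)/(4π×0.0652) = 2.417 K/W
R_calcium silicate = (1/0.254 − 1/0.404)/(4π×0.078) = 1.491 K/W
R_outer film = 1/(h·4πr_o²) = 1/(28.9×4π×0.404²) = 0.01687 K/W
R_total = 3.925 K/W
Q = ΔT/R_total = 219/3.925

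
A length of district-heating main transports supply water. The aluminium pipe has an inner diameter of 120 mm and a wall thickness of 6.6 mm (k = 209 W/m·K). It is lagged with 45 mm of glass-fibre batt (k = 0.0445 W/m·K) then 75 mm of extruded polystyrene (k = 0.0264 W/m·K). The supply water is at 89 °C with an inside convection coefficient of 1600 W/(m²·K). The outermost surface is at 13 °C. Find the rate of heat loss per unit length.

Per-layer cylindrical resistances, series-summed:
R_inner film = 1/(h_i·2πr₁L) = 1/(1600×2π×0.06×1) = 0.001658 K/W
R_aluminium pipe wall = ln(66.6/60)/(2π×209×1) = 7.947×10^-5 K/W
R_glass-fibre batt = ln(111.6/66.6)/(2π×0.0445×1) = 1.846 K/W
R_extruded polystyrene = ln(186.6/111.6)/(2π×0.0264×1) = 3.099 K/W
R_total = 4.947 K/W
Q = ΔT/R_total = 76/4.947

q′ ≈ 15.4 W/m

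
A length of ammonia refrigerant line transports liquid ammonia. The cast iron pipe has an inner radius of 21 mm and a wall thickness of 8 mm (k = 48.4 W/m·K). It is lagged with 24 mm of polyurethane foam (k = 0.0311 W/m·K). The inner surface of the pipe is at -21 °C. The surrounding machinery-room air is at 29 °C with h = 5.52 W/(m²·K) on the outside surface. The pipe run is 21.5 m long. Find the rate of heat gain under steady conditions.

Q ≈ 296 W

For a radial system each layer contributes R = ln(r_out/r_in)/(2πkL); films add R = 1/(hA).
R_cast iron pipe wall = ln(29/21)/(2π×48.4×21.5) = 4.937×10^-5 K/W
R_polyurethane foam = ln(53/29)/(2π×0.0311×21.5) = 0.1435 K/W
R_outer film = 1/(h_o·2πr_oL) = 1/(5.52×2π×0.053×21.5) = 0.0253 K/W
R_total = 0.1689 K/W
Q = ΔT/R_total = 50/0.1689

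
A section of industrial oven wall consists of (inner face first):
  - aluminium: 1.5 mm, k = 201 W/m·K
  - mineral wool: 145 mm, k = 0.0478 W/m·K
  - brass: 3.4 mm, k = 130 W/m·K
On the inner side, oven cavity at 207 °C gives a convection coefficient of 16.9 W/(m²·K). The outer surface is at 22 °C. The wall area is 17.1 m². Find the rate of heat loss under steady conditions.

Q ≈ 1020 W

Model the wall as resistances in series:
R_inner film = 1/(h_i·A) = 1/(16.9×17.1) = 0.00346 K/W
R_aluminium = L/(kA) = 0.0015/(201×17.1) = 4.364×10^-7 K/W
R_mineral wool = L/(kA) = 0.145/(0.0478×17.1) = 0.1774 K/W
R_brass = L/(kA) = 0.0034/(130×17.1) = 1.529×10^-6 K/W
R_total = 0.1809 K/W
Q = ΔT / R_total = 185 / 0.1809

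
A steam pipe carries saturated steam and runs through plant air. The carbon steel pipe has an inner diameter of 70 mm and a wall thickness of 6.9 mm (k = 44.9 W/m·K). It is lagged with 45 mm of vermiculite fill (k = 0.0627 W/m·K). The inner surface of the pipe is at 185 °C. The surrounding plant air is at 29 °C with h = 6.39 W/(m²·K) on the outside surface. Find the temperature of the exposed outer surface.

Radial resistances (cylindrical: R_cond = ln(r_o/r_i)/(2πkL), R_conv = 1/(h·2πrL)):
R_carbon steel pipe wall = ln(41.9/35)/(2π×44.9×1) = 6.378×10^-4 K/W
R_vermiculite fill = ln(86.9/41.9)/(2π×0.0627×1) = 1.852 K/W
R_outer film = 1/(h_o·2πr_oL) = 1/(6.39×2π×0.0869×1) = 0.2866 K/W
R_total = 2.139 K/W
Q = ΔT/R_total = 156/2.139
Q = 72.9 W/m
T_interface = T_inner − Q·ΣR(inner→interface) = 185 − 72.9×1.852

T ≈ 49.9 °C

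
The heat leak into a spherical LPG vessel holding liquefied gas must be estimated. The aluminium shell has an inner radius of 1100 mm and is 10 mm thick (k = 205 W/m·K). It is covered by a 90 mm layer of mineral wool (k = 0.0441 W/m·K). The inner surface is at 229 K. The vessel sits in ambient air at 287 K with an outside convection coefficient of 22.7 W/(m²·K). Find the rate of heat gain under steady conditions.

Q ≈ 466 W

Radial (spherical) resistances in series:
R_aluminium shell = (1/1.1 − 1/1.11)/(4π×205) = 3.179×10^-6 K/W
R_mineral wool = (1/1.11 − 1/1.2)/(4π×0.0441) = 0.1219 K/W
R_outer film = 1/(h·4πr_o²) = 1/(22.7×4π×1.2²) = 0.002434 K/W
R_total = 0.1244 K/W
Q = ΔT/R_total = 58/0.1244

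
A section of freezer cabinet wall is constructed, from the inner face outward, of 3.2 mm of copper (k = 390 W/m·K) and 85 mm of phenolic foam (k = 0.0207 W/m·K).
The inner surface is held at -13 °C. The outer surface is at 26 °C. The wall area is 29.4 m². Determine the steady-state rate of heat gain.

Q ≈ 279 W

Treating each layer as a thermal resistance in series:
R_copper = L/(kA) = 0.0032/(390×29.4) = 2.791×10^-7 K/W
R_phenolic foam = L/(kA) = 0.085/(0.0207×29.4) = 0.1397 K/W
R_total = 0.1397 K/W
Q = ΔT / R_total = 39 / 0.1397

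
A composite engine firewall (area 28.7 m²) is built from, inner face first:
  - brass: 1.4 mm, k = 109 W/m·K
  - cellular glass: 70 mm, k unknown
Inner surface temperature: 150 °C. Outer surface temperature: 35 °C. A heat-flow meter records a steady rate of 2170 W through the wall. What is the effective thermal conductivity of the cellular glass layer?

k ≈ 0.046 W/(m·K)

Thermal resistances in series:
R_brass = L/(kA) = 0.0014/(109×28.7) = 4.475×10^-7 K/W
Sum of known resistances R_other = 4.475×10^-7 K/W
Total R = ΔT/Q = 115/2170 = 0.053 K/W
R_cellular glass = R_total − R_other = 0.05299 K/W
k = L/(R·A) = 0.07/(0.05299×28.7)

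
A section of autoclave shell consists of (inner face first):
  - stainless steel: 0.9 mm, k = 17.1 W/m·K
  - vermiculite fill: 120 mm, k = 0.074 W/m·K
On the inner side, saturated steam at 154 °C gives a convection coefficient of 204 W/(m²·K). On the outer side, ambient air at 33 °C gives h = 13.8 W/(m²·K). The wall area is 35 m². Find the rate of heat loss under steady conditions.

Treating each layer as a thermal resistance in series:
R_inner film = 1/(h_i·A) = 1/(204×35) = 1.401×10^-4 K/W
R_stainless steel = L/(kA) = 0.0009/(17.1×35) = 1.504×10^-6 K/W
R_vermiculite fill = L/(kA) = 0.12/(0.074×35) = 0.04633 K/W
R_outer film = 1/(h_o·A) = 1/(13.8×35) = 0.00207 K/W
R_total = 0.04854 K/W
Q = ΔT / R_total = 121 / 0.04854

Q ≈ 2490 W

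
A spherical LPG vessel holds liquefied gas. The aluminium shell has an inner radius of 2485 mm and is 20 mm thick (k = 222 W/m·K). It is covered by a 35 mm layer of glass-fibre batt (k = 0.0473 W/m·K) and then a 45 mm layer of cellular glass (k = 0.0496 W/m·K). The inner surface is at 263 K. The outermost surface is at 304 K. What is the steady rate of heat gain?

Q ≈ 2020 W

Radial (spherical) resistances in series:
R_aluminium shell = (1/2.485 − 1/2.505)/(4π×222) = 1.152×10^-6 K/W
R_glass-fibre batt = (1/2.505 − 1/2.54)/(4π×0.0473) = 0.009255 K/W
R_cellular glass = (1/2.54 − 1/2.585)/(4π×0.0496) = 0.011 K/W
R_total = 0.02025 K/W
Q = ΔT/R_total = 41/0.02025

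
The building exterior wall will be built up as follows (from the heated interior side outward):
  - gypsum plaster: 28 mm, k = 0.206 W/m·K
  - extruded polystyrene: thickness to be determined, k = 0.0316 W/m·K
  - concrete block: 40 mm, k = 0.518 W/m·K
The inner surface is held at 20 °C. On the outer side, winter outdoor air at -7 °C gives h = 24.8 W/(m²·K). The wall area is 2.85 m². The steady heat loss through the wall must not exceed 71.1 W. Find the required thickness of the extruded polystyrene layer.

L ≈ 26.2 mm

Thermal resistances in series:
R_gypsum plaster = L/(kA) = 0.028/(0.206×2.85) = 0.04769 K/W
R_concrete block = L/(kA) = 0.04/(0.518×2.85) = 0.02709 K/W
R_outer film = 1/(h_o·A) = 1/(24.8×2.85) = 0.01415 K/W
Sum of the known resistances R_other = 0.08894 K/W
Required total resistance R_tot = ΔT/Q_allow = 27/71.1 = 0.3797 K/W
R_extruded polystyrene = R_tot − R_other = 0.2908 K/W
L = R·k·A = 0.2908×0.0316×2.85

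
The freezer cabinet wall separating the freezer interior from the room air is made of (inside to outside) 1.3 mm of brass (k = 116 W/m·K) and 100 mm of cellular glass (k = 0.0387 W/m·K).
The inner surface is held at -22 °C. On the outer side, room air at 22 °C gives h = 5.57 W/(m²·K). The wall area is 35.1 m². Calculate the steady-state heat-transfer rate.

Q ≈ 559 W

Thermal resistances in series:
R_brass = L/(kA) = 0.0013/(116×35.1) = 3.193×10^-7 K/W
R_cellular glass = L/(kA) = 0.1/(0.0387×35.1) = 0.07362 K/W
R_outer film = 1/(h_o·A) = 1/(5.57×35.1) = 0.005115 K/W
R_total = 0.07873 K/W
Q = ΔT / R_total = 44 / 0.07873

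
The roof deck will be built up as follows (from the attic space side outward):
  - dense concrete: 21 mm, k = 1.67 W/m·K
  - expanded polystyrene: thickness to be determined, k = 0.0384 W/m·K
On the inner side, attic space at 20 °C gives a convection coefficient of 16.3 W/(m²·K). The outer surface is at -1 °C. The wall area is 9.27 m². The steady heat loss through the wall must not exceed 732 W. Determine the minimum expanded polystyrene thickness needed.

Treating each layer as a thermal resistance in series:
R_inner film = 1/(h_i·A) = 1/(16.3×9.27) = 0.006618 K/W
R_dense concrete = L/(kA) = 0.021/(1.67×9.27) = 0.001357 K/W
Sum of the known resistances R_other = 0.007975 K/W
Required total resistance R_tot = ΔT/Q_allow = 21/732 = 0.02869 K/W
R_expanded polystyrene = R_tot − R_other = 0.02071 K/W
L = R·k·A = 0.02071×0.0384×9.27

L ≈ 7.37 mm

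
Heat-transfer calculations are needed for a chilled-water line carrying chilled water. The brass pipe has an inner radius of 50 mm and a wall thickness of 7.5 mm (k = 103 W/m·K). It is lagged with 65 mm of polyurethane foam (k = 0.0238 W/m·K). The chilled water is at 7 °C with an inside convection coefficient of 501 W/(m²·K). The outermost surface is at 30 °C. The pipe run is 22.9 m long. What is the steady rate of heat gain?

Q ≈ 104 W

For a radial system each layer contributes R = ln(r_out/r_in)/(2πkL); films add R = 1/(hA).
R_inner film = 1/(h_i·2πr₁L) = 1/(501×2π×0.05×22.9) = 2.774×10^-4 K/W
R_brass pipe wall = ln(57.5/50)/(2π×103×22.9) = 9.431×10^-6 K/W
R_polyurethane foam = ln(122.5/57.5)/(2π×0.0238×22.9) = 0.2209 K/W
R_total = 0.2211 K/W
Q = ΔT/R_total = 23/0.2211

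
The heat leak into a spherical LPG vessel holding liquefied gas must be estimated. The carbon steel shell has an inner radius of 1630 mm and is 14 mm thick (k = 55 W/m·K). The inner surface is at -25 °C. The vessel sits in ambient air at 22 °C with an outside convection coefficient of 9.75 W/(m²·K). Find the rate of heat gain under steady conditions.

Q ≈ 15500 W

Spherical conduction: R = (1/r_in − 1/r_out)/(4πk) per layer; series-sum.
R_carbon steel shell = (1/1.63 − 1/1.644)/(4π×55) = 7.559×10^-6 K/W
R_outer film = 1/(h·4πr_o²) = 1/(9.75×4π×1.644²) = 0.00302 K/W
R_total = 0.003027 K/W
Q = ΔT/R_total = 47/0.003027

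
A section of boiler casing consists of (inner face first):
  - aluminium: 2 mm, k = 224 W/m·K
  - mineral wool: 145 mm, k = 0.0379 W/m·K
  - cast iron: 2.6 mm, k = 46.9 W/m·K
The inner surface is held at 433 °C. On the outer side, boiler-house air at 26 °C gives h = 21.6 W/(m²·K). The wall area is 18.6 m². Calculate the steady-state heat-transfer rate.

Q ≈ 1960 W

Using the resistance-network approach (series):
R_aluminium = L/(kA) = 0.002/(224×18.6) = 4.8×10^-7 K/W
R_mineral wool = L/(kA) = 0.145/(0.0379×18.6) = 0.2057 K/W
R_cast iron = L/(kA) = 0.0026/(46.9×18.6) = 2.98×10^-6 K/W
R_outer film = 1/(h_o·A) = 1/(21.6×18.6) = 0.002489 K/W
R_total = 0.2082 K/W
Q = ΔT / R_total = 407 / 0.2082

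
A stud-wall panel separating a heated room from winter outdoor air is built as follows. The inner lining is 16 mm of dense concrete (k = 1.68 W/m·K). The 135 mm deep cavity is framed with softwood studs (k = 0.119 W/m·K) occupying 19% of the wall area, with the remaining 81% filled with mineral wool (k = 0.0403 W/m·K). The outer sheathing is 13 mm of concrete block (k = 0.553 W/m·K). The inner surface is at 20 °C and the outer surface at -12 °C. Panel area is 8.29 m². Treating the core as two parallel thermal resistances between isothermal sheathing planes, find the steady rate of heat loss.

Sheathing layers in series; stud and cavity paths in parallel between them.
R_inner = 0.016/(1.68×8.29) = 0.001149 K/W
R_stud  = 0.135/(0.119×0.19×8.29) = 0.7202 K/W
R_cav   = 0.135/(0.0403×0.81×8.29) = 0.4989 K/W
1/R_core = 1/R_stud + 1/R_cav → R_core = 0.2947 K/W
R_outer = 0.013/(0.553×8.29) = 0.002836 K/W
R_total = 0.2987 K/W
Q = ΔT/R_total = 32/0.2987

Q ≈ 107 W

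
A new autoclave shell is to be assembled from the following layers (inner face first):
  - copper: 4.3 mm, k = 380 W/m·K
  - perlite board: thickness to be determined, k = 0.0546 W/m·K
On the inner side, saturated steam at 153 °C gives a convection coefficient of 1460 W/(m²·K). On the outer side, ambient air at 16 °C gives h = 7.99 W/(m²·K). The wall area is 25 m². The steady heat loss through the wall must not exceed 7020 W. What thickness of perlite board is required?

L ≈ 19.8 mm

Using the resistance-network approach (series):
R_inner film = 1/(h_i·A) = 1/(1460×25) = 2.74×10^-5 K/W
R_copper = L/(kA) = 0.0043/(380×25) = 4.526×10^-7 K/W
R_outer film = 1/(h_o·A) = 1/(7.99×25) = 0.005006 K/W
Sum of the known resistances R_other = 0.005034 K/W
Required total resistance R_tot = ΔT/Q_allow = 137/7020 = 0.01952 K/W
R_perlite board = R_tot − R_other = 0.01448 K/W
L = R·k·A = 0.01448×0.0546×25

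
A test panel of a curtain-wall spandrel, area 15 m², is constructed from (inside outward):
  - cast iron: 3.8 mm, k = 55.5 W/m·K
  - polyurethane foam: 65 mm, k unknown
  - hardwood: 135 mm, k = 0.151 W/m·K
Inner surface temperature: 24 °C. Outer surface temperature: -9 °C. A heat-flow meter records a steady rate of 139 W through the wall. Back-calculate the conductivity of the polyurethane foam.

Treating each layer as a thermal resistance in series:
R_cast iron = L/(kA) = 0.0038/(55.5×15) = 4.565×10^-6 K/W
R_hardwood = L/(kA) = 0.135/(0.151×15) = 0.0596 K/W
Sum of known resistances R_other = 0.05961 K/W
Total R = ΔT/Q = 33/139 = 0.2374 K/W
R_polyurethane foam = R_total − R_other = 0.1778 K/W
k = L/(R·A) = 0.065/(0.1778×15)

k ≈ 0.0244 W/(m·K)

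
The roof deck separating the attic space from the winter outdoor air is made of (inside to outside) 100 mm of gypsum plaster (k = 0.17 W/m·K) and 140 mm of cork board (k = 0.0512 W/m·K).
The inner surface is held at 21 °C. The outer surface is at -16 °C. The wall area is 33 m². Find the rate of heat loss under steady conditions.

Q ≈ 367 W

Series thermal resistances:
R_gypsum plaster = L/(kA) = 0.1/(0.17×33) = 0.01783 K/W
R_cork board = L/(kA) = 0.14/(0.0512×33) = 0.08286 K/W
R_total = 0.1007 K/W
Q = ΔT / R_total = 37 / 0.1007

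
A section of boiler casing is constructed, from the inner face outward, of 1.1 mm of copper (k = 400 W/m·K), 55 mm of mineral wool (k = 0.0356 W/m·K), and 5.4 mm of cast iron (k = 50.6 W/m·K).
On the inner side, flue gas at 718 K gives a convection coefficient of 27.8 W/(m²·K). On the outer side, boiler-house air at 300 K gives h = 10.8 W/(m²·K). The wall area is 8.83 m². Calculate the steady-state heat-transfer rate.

Treating each layer as a thermal resistance in series:
R_inner film = 1/(h_i·A) = 1/(27.8×8.83) = 0.004074 K/W
R_copper = L/(kA) = 0.0011/(400×8.83) = 3.114×10^-7 K/W
R_mineral wool = L/(kA) = 0.055/(0.0356×8.83) = 0.175 K/W
R_cast iron = L/(kA) = 0.0054/(50.6×8.83) = 1.209×10^-5 K/W
R_outer film = 1/(h_o·A) = 1/(10.8×8.83) = 0.01049 K/W
R_total = 0.1895 K/W
Q = ΔT / R_total = 418 / 0.1895

Q ≈ 2210 W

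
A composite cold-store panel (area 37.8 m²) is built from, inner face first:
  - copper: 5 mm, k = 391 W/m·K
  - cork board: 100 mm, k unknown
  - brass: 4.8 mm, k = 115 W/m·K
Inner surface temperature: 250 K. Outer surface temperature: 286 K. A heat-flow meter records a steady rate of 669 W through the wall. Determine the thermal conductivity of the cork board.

Using the resistance-network approach (series):
R_copper = L/(kA) = 0.005/(391×37.8) = 3.383×10^-7 K/W
R_brass = L/(kA) = 0.0048/(115×37.8) = 1.104×10^-6 K/W
Sum of known resistances R_other = 1.443×10^-6 K/W
Total R = ΔT/Q = 36/669 = 0.05381 K/W
R_cork board = R_total − R_other = 0.05381 K/W
k = L/(R·A) = 0.1/(0.05381×37.8)

k ≈ 0.0492 W/(m·K)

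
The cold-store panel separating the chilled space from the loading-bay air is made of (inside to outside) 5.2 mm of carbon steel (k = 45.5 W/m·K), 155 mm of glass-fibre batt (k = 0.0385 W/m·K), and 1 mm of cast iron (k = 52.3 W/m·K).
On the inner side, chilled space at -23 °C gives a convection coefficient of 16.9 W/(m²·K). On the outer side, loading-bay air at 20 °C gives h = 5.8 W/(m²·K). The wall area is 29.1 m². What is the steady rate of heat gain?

Using the resistance-network approach (series):
R_inner film = 1/(h_i·A) = 1/(16.9×29.1) = 0.002033 K/W
R_carbon steel = L/(kA) = 0.0052/(45.5×29.1) = 3.927×10^-6 K/W
R_glass-fibre batt = L/(kA) = 0.155/(0.0385×29.1) = 0.1383 K/W
R_cast iron = L/(kA) = 0.001/(52.3×29.1) = 6.571×10^-7 K/W
R_outer film = 1/(h_o·A) = 1/(5.8×29.1) = 0.005925 K/W
R_total = 0.1463 K/W
Q = ΔT / R_total = 43 / 0.1463

Q ≈ 294 W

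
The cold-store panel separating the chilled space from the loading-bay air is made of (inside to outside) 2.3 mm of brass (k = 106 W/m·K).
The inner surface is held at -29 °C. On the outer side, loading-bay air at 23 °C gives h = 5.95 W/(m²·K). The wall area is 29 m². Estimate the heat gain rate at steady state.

Series thermal resistances:
R_brass = L/(kA) = 0.0023/(106×29) = 7.482×10^-7 K/W
R_outer film = 1/(h_o·A) = 1/(5.95×29) = 0.005795 K/W
R_total = 0.005796 K/W
Q = ΔT / R_total = 52 / 0.005796

Q ≈ 8970 W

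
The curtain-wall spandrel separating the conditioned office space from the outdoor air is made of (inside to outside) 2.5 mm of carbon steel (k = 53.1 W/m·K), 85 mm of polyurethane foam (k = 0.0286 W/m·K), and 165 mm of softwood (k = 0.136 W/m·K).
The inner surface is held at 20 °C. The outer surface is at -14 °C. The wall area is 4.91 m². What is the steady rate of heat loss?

Q ≈ 39.9 W

Using the resistance-network approach (series):
R_carbon steel = L/(kA) = 0.0025/(53.1×4.91) = 9.589×10^-6 K/W
R_polyurethane foam = L/(kA) = 0.085/(0.0286×4.91) = 0.6053 K/W
R_softwood = L/(kA) = 0.165/(0.136×4.91) = 0.2471 K/W
R_total = 0.8524 K/W
Q = ΔT / R_total = 34 / 0.8524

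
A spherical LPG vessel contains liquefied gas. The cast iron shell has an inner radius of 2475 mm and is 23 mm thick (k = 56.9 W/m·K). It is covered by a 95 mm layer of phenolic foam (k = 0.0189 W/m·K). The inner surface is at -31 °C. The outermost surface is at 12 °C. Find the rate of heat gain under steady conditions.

Radial (spherical) resistances in series:
R_cast iron shell = (1/2.475 − 1/2.498)/(4π×56.9) = 5.203×10^-6 K/W
R_phenolic foam = (1/2.498 − 1/2.593)/(4π×0.0189) = 0.06175 K/W
R_total = 0.06176 K/W
Q = ΔT/R_total = 43/0.06176

Q ≈ 696 W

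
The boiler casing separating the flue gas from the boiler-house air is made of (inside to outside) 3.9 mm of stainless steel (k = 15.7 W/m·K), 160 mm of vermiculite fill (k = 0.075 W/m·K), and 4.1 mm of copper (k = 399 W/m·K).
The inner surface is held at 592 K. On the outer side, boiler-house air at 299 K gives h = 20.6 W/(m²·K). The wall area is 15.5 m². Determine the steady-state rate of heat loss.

Model the wall as resistances in series:
R_stainless steel = L/(kA) = 0.0039/(15.7×15.5) = 1.603×10^-5 K/W
R_vermiculite fill = L/(kA) = 0.16/(0.075×15.5) = 0.1376 K/W
R_copper = L/(kA) = 0.0041/(399×15.5) = 6.629×10^-7 K/W
R_outer film = 1/(h_o·A) = 1/(20.6×15.5) = 0.003132 K/W
R_total = 0.1408 K/W
Q = ΔT / R_total = 293 / 0.1408

Q ≈ 2080 W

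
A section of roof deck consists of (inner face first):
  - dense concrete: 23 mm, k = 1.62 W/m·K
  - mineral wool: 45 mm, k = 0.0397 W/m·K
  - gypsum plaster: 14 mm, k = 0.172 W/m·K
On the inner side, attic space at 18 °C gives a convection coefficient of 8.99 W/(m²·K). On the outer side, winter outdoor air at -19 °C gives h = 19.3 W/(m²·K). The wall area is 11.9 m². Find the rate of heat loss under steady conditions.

Q ≈ 316 W

Treating each layer as a thermal resistance in series:
R_inner film = 1/(h_i·A) = 1/(8.99×11.9) = 0.009347 K/W
R_dense concrete = L/(kA) = 0.023/(1.62×11.9) = 0.001193 K/W
R_mineral wool = L/(kA) = 0.045/(0.0397×11.9) = 0.09525 K/W
R_gypsum plaster = L/(kA) = 0.014/(0.172×11.9) = 0.00684 K/W
R_outer film = 1/(h_o·A) = 1/(19.3×11.9) = 0.004354 K/W
R_total = 0.117 K/W
Q = ΔT / R_total = 37 / 0.117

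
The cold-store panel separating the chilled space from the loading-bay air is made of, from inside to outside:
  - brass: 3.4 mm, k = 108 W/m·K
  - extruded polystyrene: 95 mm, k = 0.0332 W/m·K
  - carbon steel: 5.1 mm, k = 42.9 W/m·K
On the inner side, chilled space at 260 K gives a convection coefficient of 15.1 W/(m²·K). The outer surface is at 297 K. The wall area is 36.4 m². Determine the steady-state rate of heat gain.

Q ≈ 460 W

Treating each layer as a thermal resistance in series:
R_inner film = 1/(h_i·A) = 1/(15.1×36.4) = 0.001819 K/W
R_brass = L/(kA) = 0.0034/(108×36.4) = 8.649×10^-7 K/W
R_extruded polystyrene = L/(kA) = 0.095/(0.0332×36.4) = 0.07861 K/W
R_carbon steel = L/(kA) = 0.0051/(42.9×36.4) = 3.266×10^-6 K/W
R_total = 0.08043 K/W
Q = ΔT / R_total = 37 / 0.08043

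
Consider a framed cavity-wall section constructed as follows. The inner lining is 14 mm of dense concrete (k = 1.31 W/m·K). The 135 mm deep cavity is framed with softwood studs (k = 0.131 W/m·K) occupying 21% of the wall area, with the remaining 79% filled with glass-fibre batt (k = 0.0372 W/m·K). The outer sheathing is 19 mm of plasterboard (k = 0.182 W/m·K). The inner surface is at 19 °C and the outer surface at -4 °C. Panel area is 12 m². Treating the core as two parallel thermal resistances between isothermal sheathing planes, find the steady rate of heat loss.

Q ≈ 111 W

Sheathing layers in series; stud and cavity paths in parallel between them.
R_inner = 0.014/(1.31×12) = 8.906×10^-4 K/W
R_stud  = 0.135/(0.131×0.21×12) = 0.4089 K/W
R_cav   = 0.135/(0.0372×0.79×12) = 0.3828 K/W
1/R_core = 1/R_stud + 1/R_cav → R_core = 0.1977 K/W
R_outer = 0.019/(0.182×12) = 0.0087 K/W
R_total = 0.2073 K/W
Q = ΔT/R_total = 23/0.2073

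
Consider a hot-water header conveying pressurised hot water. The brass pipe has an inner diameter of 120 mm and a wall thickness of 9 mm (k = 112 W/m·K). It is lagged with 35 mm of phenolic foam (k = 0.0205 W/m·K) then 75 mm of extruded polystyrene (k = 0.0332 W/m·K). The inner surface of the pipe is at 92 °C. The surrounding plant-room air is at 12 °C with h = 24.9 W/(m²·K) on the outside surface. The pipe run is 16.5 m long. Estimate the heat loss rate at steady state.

Cylindrical conduction, so R = ln(r₂/r₁)/(2πkL) per layer, in series:
R_brass pipe wall = ln(69/60)/(2π×112×16.5) = 1.204×10^-5 K/W
R_phenolic foam = ln(104/69)/(2π×0.0205×16.5) = 0.193 K/W
R_extruded polystyrene = ln(179/104)/(2π×0.0332×16.5) = 0.1578 K/W
R_outer film = 1/(h_o·2πr_oL) = 1/(24.9×2π×0.179×16.5) = 0.002164 K/W
R_total = 0.353 K/W
Q = ΔT/R_total = 80/0.353

Q ≈ 227 W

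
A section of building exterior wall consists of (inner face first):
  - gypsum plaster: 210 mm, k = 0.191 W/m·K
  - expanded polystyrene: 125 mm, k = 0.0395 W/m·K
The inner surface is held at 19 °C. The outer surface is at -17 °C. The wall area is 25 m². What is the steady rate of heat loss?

Using the resistance-network approach (series):
R_gypsum plaster = L/(kA) = 0.21/(0.191×25) = 0.04398 K/W
R_expanded polystyrene = L/(kA) = 0.125/(0.0395×25) = 0.1266 K/W
R_total = 0.1706 K/W
Q = ΔT / R_total = 36 / 0.1706

Q ≈ 211 W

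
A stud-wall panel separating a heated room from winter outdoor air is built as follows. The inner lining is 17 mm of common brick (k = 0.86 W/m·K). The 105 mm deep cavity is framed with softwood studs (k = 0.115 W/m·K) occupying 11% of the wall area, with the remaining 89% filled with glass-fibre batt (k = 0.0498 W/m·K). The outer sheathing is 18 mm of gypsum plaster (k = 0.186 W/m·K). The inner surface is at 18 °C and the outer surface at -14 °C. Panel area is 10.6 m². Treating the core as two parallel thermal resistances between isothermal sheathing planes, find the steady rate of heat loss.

Q ≈ 173 W

Sheathing layers in series; stud and cavity paths in parallel between them.
R_inner = 0.017/(0.86×10.6) = 0.001865 K/W
R_stud  = 0.105/(0.115×0.11×10.6) = 0.7831 K/W
R_cav   = 0.105/(0.0498×0.89×10.6) = 0.2235 K/W
1/R_core = 1/R_stud + 1/R_cav → R_core = 0.1739 K/W
R_outer = 0.018/(0.186×10.6) = 0.00913 K/W
R_total = 0.1849 K/W
Q = ΔT/R_total = 32/0.1849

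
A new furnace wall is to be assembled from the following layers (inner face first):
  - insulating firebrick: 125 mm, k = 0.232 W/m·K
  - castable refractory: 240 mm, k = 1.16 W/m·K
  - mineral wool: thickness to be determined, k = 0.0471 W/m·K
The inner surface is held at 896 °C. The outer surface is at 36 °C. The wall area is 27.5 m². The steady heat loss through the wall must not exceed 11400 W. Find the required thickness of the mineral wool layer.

L ≈ 62.6 mm

Treating each layer as a thermal resistance in series:
R_insulating firebrick = L/(kA) = 0.125/(0.232×27.5) = 0.01959 K/W
R_castable refractory = L/(kA) = 0.24/(1.16×27.5) = 0.007524 K/W
Sum of the known resistances R_other = 0.02712 K/W
Required total resistance R_tot = ΔT/Q_allow = 860/11400 = 0.07544 K/W
R_mineral wool = R_tot − R_other = 0.04832 K/W
L = R·k·A = 0.04832×0.0471×27.5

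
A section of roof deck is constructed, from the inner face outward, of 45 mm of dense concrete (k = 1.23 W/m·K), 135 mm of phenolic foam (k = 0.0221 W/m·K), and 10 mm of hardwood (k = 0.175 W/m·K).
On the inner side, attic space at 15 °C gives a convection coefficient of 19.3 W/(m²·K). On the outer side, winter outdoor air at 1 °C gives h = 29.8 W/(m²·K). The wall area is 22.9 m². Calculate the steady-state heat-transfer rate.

Q ≈ 51 W

Using the resistance-network approach (series):
R_inner film = 1/(h_i·A) = 1/(19.3×22.9) = 0.002263 K/W
R_dense concrete = L/(kA) = 0.045/(1.23×22.9) = 0.001598 K/W
R_phenolic foam = L/(kA) = 0.135/(0.0221×22.9) = 0.2668 K/W
R_hardwood = L/(kA) = 0.01/(0.175×22.9) = 0.002495 K/W
R_outer film = 1/(h_o·A) = 1/(29.8×22.9) = 0.001465 K/W
R_total = 0.2746 K/W
Q = ΔT / R_total = 14 / 0.2746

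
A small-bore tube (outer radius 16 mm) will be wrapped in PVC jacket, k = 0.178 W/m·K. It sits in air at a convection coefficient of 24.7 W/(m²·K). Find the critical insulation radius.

r_cr ≈ 7.21 mm

For a cylinder r_cr = k/h = 0.178/24.7
r_cr = 7.21 mm; since the bare radius (16 mm) is above r_cr, any added insulation will reduce heat loss.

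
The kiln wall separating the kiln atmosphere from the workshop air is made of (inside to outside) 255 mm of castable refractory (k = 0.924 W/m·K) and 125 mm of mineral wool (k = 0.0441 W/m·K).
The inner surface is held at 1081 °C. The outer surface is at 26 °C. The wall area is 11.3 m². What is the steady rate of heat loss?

Model the wall as resistances in series:
R_castable refractory = L/(kA) = 0.255/(0.924×11.3) = 0.02442 K/W
R_mineral wool = L/(kA) = 0.125/(0.0441×11.3) = 0.2508 K/W
R_total = 0.2753 K/W
Q = ΔT / R_total = 1055 / 0.2753

Q ≈ 3830 W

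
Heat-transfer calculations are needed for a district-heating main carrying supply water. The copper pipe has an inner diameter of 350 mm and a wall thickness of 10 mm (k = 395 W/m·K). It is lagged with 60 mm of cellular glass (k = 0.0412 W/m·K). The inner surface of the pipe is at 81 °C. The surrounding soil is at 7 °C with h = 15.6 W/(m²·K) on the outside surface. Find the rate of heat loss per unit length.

q′ ≈ 65.7 W/m

Cylindrical conduction, so R = ln(r₂/r₁)/(2πkL) per layer, in series:
R_copper pipe wall = ln(185/175)/(2π×395×1) = 2.239×10^-5 K/W
R_cellular glass = ln(245/185)/(2π×0.0412×1) = 1.085 K/W
R_outer film = 1/(h_o·2πr_oL) = 1/(15.6×2π×0.245×1) = 0.04164 K/W
R_total = 1.127 K/W
Q = ΔT/R_total = 74/1.127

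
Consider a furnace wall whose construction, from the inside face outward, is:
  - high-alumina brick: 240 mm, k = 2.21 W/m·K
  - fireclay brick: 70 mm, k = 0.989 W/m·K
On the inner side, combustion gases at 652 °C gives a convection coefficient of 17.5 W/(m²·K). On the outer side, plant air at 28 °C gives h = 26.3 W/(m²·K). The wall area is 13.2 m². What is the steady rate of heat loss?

Series thermal resistances:
R_inner film = 1/(h_i·A) = 1/(17.5×13.2) = 0.004329 K/W
R_high-alumina brick = L/(kA) = 0.24/(2.21×13.2) = 0.008227 K/W
R_fireclay brick = L/(kA) = 0.07/(0.989×13.2) = 0.005362 K/W
R_outer film = 1/(h_o·A) = 1/(26.3×13.2) = 0.002881 K/W
R_total = 0.0208 K/W
Q = ΔT / R_total = 624 / 0.0208

Q ≈ 30000 W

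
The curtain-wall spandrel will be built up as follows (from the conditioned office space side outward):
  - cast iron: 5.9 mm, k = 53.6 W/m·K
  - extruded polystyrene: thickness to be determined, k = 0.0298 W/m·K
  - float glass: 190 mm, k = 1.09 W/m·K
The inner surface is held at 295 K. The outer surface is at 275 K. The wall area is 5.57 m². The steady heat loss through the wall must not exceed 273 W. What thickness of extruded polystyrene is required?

L ≈ 6.96 mm

Model the wall as resistances in series:
R_cast iron = L/(kA) = 0.0059/(53.6×5.57) = 1.976×10^-5 K/W
R_float glass = L/(kA) = 0.19/(1.09×5.57) = 0.03129 K/W
Sum of the known resistances R_other = 0.03131 K/W
Required total resistance R_tot = ΔT/Q_allow = 20/273 = 0.07326 K/W
R_extruded polystyrene = R_tot − R_other = 0.04195 K/W
L = R·k·A = 0.04195×0.0298×5.57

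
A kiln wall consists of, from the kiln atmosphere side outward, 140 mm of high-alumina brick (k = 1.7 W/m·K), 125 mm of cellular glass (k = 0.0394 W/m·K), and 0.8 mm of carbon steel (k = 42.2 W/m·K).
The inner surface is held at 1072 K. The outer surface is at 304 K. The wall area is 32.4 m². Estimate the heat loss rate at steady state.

Treating each layer as a thermal resistance in series:
R_high-alumina brick = L/(kA) = 0.14/(1.7×32.4) = 0.002542 K/W
R_cellular glass = L/(kA) = 0.125/(0.0394×32.4) = 0.09792 K/W
R_carbon steel = L/(kA) = 0.0008/(42.2×32.4) = 5.851×10^-7 K/W
R_total = 0.1005 K/W
Q = ΔT / R_total = 768 / 0.1005

Q ≈ 7640 W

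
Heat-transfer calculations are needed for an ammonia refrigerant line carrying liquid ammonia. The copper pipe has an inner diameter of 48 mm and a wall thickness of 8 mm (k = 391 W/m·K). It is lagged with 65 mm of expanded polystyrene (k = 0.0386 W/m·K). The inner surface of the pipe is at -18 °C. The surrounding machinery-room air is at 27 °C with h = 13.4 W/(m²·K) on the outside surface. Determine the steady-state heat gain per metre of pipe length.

q′ ≈ 9.58 W/m

Radial resistances (cylindrical: R_cond = ln(r_o/r_i)/(2πkL), R_conv = 1/(h·2πrL)):
R_copper pipe wall = ln(32/24)/(2π×391×1) = 1.171×10^-4 K/W
R_expanded polystyrene = ln(97/32)/(2π×0.0386×1) = 4.573 K/W
R_outer film = 1/(h_o·2πr_oL) = 1/(13.4×2π×0.097×1) = 0.1224 K/W
R_total = 4.695 K/W
Q = ΔT/R_total = 45/4.695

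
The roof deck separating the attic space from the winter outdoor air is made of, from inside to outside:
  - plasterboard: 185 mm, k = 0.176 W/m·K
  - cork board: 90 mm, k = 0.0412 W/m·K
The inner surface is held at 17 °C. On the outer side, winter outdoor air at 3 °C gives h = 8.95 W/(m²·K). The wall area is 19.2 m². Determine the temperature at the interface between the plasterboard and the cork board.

Using the resistance-network approach (series):
R_plasterboard = L/(kA) = 0.185/(0.176×19.2) = 0.05475 K/W
R_cork board = L/(kA) = 0.09/(0.0412×19.2) = 0.1138 K/W
R_outer film = 1/(h_o·A) = 1/(8.95×19.2) = 0.005819 K/W
R_total = 0.1743 K/W;  Q = ΔT/R_total = 14/0.1743 = 80.3 W
T_interface = T_inner − Q·ΣR(inner→interface) = 17 − 80.3×0.05475

T ≈ 12.6 °C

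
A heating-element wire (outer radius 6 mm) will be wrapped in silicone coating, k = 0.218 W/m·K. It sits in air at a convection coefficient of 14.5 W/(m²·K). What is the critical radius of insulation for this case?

r_cr ≈ 15 mm

For a cylinder r_cr = k/h = 0.218/14.5
r_cr = 15 mm; since the bare radius (6 mm) is below r_cr, adding a thin layer of insulation will *increase* heat loss.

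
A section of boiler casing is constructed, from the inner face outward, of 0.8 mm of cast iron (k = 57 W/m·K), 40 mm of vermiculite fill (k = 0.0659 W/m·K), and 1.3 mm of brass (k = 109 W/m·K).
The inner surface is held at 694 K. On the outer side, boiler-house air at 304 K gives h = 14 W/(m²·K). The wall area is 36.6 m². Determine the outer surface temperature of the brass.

T ≈ 345 K

Model the wall as resistances in series:
R_cast iron = L/(kA) = 0.0008/(57×36.6) = 3.835×10^-7 K/W
R_vermiculite fill = L/(kA) = 0.04/(0.0659×36.6) = 0.01658 K/W
R_brass = L/(kA) = 0.0013/(109×36.6) = 3.259×10^-7 K/W
R_outer film = 1/(h_o·A) = 1/(14×36.6) = 0.001952 K/W
R_total = 0.01854 K/W;  Q = ΔT/R_total = 390/0.01854 = 21040 W
T_interface = T_inner − Q·ΣR(inner→interface) = 694 − 21000×0.01658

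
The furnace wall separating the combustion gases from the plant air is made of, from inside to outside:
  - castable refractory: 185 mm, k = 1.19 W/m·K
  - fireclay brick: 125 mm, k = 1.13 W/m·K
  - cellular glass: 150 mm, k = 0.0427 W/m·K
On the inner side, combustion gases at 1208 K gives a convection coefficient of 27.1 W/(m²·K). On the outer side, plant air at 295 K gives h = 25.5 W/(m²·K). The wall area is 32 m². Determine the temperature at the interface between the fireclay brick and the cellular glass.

T ≈ 1140 K

Treating each layer as a thermal resistance in series:
R_inner film = 1/(h_i·A) = 1/(27.1×32) = 0.001153 K/W
R_castable refractory = L/(kA) = 0.185/(1.19×32) = 0.004858 K/W
R_fireclay brick = L/(kA) = 0.125/(1.13×32) = 0.003457 K/W
R_cellular glass = L/(kA) = 0.15/(0.0427×32) = 0.1098 K/W
R_outer film = 1/(h_o·A) = 1/(25.5×32) = 0.001225 K/W
R_total = 0.1205 K/W;  Q = ΔT/R_total = 913/0.1205 = 7579 W
T_interface = T_inner − Q·ΣR(inner→interface) = 1208 − 7580×0.009468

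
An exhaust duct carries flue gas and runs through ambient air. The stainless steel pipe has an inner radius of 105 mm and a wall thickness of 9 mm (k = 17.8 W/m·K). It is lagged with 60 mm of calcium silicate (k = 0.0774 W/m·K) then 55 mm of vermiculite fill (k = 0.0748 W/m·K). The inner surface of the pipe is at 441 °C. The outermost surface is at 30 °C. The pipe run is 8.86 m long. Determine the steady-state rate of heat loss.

Treating each annulus and film as a series resistance:
R_stainless steel pipe wall = ln(114/105)/(2π×17.8×8.86) = 8.299×10^-5 K/W
R_calcium silicate = ln(174/114)/(2π×0.0774×8.86) = 0.09814 K/W
R_vermiculite fill = ln(229/174)/(2π×0.0748×8.86) = 0.06596 K/W
R_total = 0.1642 K/W
Q = ΔT/R_total = 411/0.1642

Q ≈ 2500 W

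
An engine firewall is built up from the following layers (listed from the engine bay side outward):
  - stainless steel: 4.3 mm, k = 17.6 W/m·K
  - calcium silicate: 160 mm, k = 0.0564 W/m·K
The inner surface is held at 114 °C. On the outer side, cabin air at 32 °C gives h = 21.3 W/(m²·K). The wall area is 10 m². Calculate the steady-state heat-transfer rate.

Model the wall as resistances in series:
R_stainless steel = L/(kA) = 0.0043/(17.6×10) = 2.443×10^-5 K/W
R_calcium silicate = L/(kA) = 0.16/(0.0564×10) = 0.2837 K/W
R_outer film = 1/(h_o·A) = 1/(21.3×10) = 0.004695 K/W
R_total = 0.2884 K/W
Q = ΔT / R_total = 82 / 0.2884

Q ≈ 284 W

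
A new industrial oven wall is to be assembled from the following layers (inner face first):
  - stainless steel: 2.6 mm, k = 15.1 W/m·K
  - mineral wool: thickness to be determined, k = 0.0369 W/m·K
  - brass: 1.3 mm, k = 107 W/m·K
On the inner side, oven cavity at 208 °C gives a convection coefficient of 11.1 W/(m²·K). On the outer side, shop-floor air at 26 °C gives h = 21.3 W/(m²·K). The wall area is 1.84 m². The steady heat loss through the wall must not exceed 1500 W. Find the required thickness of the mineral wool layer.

Using the resistance-network approach (series):
R_inner film = 1/(h_i·A) = 1/(11.1×1.84) = 0.04896 K/W
R_stainless steel = L/(kA) = 0.0026/(15.1×1.84) = 9.358×10^-5 K/W
R_brass = L/(kA) = 0.0013/(107×1.84) = 6.603×10^-6 K/W
R_outer film = 1/(h_o·A) = 1/(21.3×1.84) = 0.02552 K/W
Sum of the known resistances R_other = 0.07458 K/W
Required total resistance R_tot = ΔT/Q_allow = 182/1500 = 0.1213 K/W
R_mineral wool = R_tot − R_other = 0.04676 K/W
L = R·k·A = 0.04676×0.0369×1.84

L ≈ 3.17 mm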